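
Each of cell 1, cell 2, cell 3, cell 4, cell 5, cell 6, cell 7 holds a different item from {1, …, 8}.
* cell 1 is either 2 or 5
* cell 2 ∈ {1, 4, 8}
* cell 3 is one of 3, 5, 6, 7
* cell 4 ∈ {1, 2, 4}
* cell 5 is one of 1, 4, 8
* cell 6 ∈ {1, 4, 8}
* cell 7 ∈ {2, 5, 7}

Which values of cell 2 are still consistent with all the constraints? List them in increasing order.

The 3 variables cell 2, cell 5, cell 6 are confined to {1, 4, 8}, which locks those values in; drop them from cell 4.
cell 4 must be 2 (only option left). Strike 2 from cell 1, cell 7.
cell 1 has just one choice, so cell 1 = 5. Strike 5 from cell 3, cell 7.
cell 7's domain is down to {7}, so cell 7 = 7. So cell 3 can't be 7.
No further eliminations apply; cell 2 can still be any of 1, 4, 8.

1, 4, 8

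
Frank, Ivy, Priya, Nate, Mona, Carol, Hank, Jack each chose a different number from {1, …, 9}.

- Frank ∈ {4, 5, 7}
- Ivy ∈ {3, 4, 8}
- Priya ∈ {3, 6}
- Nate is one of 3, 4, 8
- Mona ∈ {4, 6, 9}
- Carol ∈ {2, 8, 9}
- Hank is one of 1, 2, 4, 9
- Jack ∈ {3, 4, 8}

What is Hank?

The 3 variables Ivy, Nate, Jack are confined to {3, 4, 8}, which locks those values in; drop them from Frank, Priya, Mona, Carol, Hank.
Priya must be 6 (only option left). Strike 6 from Mona.
Mona must be 9 (only option left). So Carol, Hank can't be 9.
Carol has just one choice, so Carol = 2. So Hank can't be 2.
So Hank = 1.

1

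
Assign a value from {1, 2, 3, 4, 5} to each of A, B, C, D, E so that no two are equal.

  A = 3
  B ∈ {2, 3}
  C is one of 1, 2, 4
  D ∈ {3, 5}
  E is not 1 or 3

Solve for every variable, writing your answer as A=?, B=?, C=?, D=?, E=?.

A=3, B=2, C=1, D=5, E=4

A's domain is down to {3}, so A = 3. So B, D can't be 3.
B must be 2 (only option left). Strike 2 from C, E.
D must be 5 (only option left). Strike 5 from E.
E has just one choice, so E = 4. Strike 4 from C.
That leaves C = 1.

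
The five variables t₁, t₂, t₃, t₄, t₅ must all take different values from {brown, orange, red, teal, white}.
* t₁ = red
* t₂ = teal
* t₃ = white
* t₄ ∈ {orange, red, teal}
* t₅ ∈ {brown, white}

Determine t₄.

t₁ has just one choice, so t₁ = red. Remove red from t₄.
t₂ must be teal (only option left). Strike teal from t₄.
So t₄ = orange.

orange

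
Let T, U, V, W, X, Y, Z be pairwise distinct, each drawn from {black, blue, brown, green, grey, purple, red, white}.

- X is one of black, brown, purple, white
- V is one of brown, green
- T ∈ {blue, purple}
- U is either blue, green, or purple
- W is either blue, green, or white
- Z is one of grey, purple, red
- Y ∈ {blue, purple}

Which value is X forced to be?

T and Y between them cover only {blue, purple} — a naked pair. Remove those values from U, W, X, Z.
U's domain is down to {green}, so U = green. Remove green from V, W.
That leaves V = brown. Eliminate brown elsewhere: X.
W has just one choice, so W = white. Eliminate white elsewhere: X.
So X = black.

black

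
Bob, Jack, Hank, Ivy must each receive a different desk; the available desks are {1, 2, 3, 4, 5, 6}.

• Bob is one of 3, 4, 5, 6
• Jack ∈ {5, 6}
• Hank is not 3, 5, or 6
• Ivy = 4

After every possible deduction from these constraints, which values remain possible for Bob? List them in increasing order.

Ivy's domain is down to {4}, so Ivy = 4. Remove 4 from Bob, Hank.
No further eliminations apply; Bob can still be any of 3, 5, 6.

3, 5, 6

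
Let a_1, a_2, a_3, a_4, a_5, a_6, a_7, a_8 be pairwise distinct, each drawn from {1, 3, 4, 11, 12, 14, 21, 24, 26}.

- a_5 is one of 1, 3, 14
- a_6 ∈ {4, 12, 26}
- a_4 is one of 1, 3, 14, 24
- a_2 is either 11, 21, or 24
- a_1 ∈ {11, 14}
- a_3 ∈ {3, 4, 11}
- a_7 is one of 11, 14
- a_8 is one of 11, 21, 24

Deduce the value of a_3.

a_1 and a_7 share exactly the 2 values {11, 14}; by pigeonhole those values go to them, so strike 11, 14 from a_2, a_3, a_4, a_5, a_8.
a_2 and a_8 share exactly the 2 values {21, 24}; by pigeonhole those values go to them, so strike 21, 24 from a_4.
a_4 and a_5 between them cover only {1, 3} — a naked pair. Remove those values from a_3.
So a_3 = 4.

4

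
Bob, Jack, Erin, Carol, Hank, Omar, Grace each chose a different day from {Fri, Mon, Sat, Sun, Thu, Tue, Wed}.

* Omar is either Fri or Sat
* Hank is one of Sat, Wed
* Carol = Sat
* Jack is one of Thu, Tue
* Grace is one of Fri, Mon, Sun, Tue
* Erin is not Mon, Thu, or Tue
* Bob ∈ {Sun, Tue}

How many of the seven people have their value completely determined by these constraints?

Carol's domain is down to {Sat}, so Carol = Sat. So Erin, Hank, Omar can't be Sat.
Hank must be Wed (only option left). Strike Wed from Erin.
That leaves Omar = Fri. Eliminate Fri elsewhere: Erin, Grace.
Erin's domain is down to {Sun}, so Erin = Sun. Remove Sun from Bob, Grace.
Bob must be Tue (only option left). Remove Tue from Jack, Grace.
Jack must be Thu (only option left).
Grace's domain is down to {Mon}, so Grace = Mon.
Every person is fixed: Bob=Tue, Jack=Thu, Erin=Sun, Carol=Sat, Hank=Wed, Omar=Fri, Grace=Mon. That makes 7.

7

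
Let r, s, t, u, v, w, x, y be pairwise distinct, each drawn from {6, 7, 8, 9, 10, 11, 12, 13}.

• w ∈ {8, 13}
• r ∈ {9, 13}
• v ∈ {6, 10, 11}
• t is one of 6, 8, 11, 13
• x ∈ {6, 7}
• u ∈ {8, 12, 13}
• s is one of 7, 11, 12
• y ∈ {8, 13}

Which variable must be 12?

u

The 8 variables draw from only 8 values {6, 7, 8, 9, 10, 11, 12, 13}, so each is used; only r can be 9, hence r = 9.
The 7 still-open variables together cover exactly {6, 7, 8, 10, 11, 12, 13} — 7 values for 7 variables — and 10 appears only in v's list, so v = 10.
w and y share exactly the 2 values {8, 13}; by pigeonhole those values go to them, so strike 8, 13 from t, u.
So 12 goes to u.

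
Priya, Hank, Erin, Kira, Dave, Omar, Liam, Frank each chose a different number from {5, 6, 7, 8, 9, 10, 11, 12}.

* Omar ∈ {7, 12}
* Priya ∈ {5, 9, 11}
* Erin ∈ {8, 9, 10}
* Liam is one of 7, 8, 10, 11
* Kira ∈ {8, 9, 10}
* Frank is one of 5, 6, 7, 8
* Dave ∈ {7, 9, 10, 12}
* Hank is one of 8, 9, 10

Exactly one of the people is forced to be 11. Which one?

Liam

Among the 8 variables, 6 fits only Frank (and all 8 values in {5, 6, 7, 8, 9, 10, 11, 12} must be used), so Frank = 6.
The 7 still-open variables draw from only 7 values {5, 7, 8, 9, 10, 11, 12}, so each is used; only Priya can be 5, hence Priya = 5.
Among the 6 still-open variables, 11 fits only Liam (and all 6 values in {7, 8, 9, 10, 11, 12} must be used), so Liam = 11.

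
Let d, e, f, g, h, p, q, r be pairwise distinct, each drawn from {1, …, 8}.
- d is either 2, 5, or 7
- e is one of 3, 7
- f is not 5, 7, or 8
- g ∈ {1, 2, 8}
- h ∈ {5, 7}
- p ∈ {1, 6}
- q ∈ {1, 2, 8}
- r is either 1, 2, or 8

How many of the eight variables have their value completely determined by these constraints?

Among the 8 variables, 4 fits only f (and all 8 values in {1, 2, 3, 4, 5, 6, 7, 8} must be used), so f = 4.
Among the 7 still-open variables, 3 fits only e (and all 7 values in {1, 2, 3, 5, 6, 7, 8} must be used), so e = 3.
Among the 6 still-open variables, 6 fits only p (and all 6 values in {1, 2, 5, 6, 7, 8} must be used), so p = 6.
The 3 variables g, q, r are confined to {1, 2, 8}, which locks those values in; drop them from d.
Determined: e=3, f=4, p=6. The other variables each still have more than one consistent value. That makes 3.

3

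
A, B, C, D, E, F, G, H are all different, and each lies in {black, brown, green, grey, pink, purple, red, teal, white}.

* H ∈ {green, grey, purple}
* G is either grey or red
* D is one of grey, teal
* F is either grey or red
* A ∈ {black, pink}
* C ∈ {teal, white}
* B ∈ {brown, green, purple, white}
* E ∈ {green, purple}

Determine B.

brown

The 2 variables F and G are confined to {grey, red}, which locks those values in; drop them from D, H.
D has just one choice, so D = teal. So C can't be teal.
C has just one choice, so C = white. Eliminate white elsewhere: B.
E and H between them cover only {green, purple} — a naked pair. Remove those values from B.
So B = brown.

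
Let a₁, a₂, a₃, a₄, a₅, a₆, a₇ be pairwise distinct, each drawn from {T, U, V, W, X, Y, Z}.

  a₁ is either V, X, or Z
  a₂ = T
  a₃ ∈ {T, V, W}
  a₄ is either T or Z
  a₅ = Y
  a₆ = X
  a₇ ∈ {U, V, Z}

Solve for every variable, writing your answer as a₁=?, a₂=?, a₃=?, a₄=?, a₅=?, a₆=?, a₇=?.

a₁=V, a₂=T, a₃=W, a₄=Z, a₅=Y, a₆=X, a₇=U

a₂ must be T (only option left). Remove T from a₃, a₄.
a₄'s domain is down to {Z}, so a₄ = Z. Strike Z from a₁, a₇.
a₅'s domain is down to {Y}, so a₅ = Y.
a₆ has just one choice, so a₆ = X. So a₁ can't be X.
a₁'s domain is down to {V}, so a₁ = V. Strike V from a₃, a₇.
a₃'s domain is down to {W}, so a₃ = W.
That leaves a₇ = U.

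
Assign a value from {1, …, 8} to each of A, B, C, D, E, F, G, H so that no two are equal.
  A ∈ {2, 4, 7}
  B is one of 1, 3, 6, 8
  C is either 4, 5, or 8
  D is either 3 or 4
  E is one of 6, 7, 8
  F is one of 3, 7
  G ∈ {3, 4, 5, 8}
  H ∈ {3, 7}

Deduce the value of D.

4

Among the 8 variables, 1 fits only B (and all 8 values in {1, 2, 3, 4, 5, 6, 7, 8} must be used), so B = 1.
The 7 still-open variables draw from only 7 values {2, 3, 4, 5, 6, 7, 8}, so each is used; only A can be 2, hence A = 2.
Among the 6 still-open variables, 6 fits only E (and all 6 values in {3, 4, 5, 6, 7, 8} must be used), so E = 6.
The 2 variables F and H are confined to {3, 7}, which locks those values in; drop them from D, G.
So D = 4.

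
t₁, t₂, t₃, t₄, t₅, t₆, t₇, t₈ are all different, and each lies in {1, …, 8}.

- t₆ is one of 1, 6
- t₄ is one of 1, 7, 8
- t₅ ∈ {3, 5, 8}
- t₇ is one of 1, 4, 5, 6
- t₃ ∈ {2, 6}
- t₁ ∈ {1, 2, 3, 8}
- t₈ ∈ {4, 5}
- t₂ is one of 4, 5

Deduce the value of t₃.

2

The 8 variables draw from only 8 values {1, 2, 3, 4, 5, 6, 7, 8}, so each is used; only t₄ can be 7, hence t₄ = 7.
The 2 variables t₂ and t₈ are confined to {4, 5}, which locks those values in; drop them from t₅, t₇.
t₆ and t₇ share exactly the 2 values {1, 6}; by pigeonhole those values go to them, so strike 1, 6 from t₁, t₃.
So t₃ = 2.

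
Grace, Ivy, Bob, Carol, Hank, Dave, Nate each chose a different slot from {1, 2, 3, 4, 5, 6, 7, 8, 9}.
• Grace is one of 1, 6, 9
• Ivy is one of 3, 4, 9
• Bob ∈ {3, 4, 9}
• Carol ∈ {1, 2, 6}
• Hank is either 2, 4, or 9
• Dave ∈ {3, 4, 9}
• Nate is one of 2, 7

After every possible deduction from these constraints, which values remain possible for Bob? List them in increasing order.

The 7 variables together cover exactly {1, 2, 3, 4, 6, 7, 9} — 7 values for 7 variables — and 7 appears only in Nate's list, so Nate = 7.
Ivy, Bob, Dave between them cover only {3, 4, 9} — a naked triple. Remove those values from Grace, Hank.
That leaves Hank = 2. Remove 2 from Carol.
No further eliminations apply; Bob can still be any of 3, 4, 9.

3, 4, 9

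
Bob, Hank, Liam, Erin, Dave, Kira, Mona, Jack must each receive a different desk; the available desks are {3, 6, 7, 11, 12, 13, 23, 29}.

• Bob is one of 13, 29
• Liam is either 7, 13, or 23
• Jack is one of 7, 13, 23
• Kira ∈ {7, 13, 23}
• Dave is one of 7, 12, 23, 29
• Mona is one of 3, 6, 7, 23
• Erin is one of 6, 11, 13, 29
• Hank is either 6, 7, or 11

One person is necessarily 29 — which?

Bob

The 8 variables together cover exactly {3, 6, 7, 11, 12, 13, 23, 29} — 8 values for 8 variables — and 3 appears only in Mona's list, so Mona = 3.
The 7 still-open variables draw from only 7 values {6, 7, 11, 12, 13, 23, 29}, so each is used; only Dave can be 12, hence Dave = 12.
The 3 variables Liam, Kira, Jack are confined to {7, 13, 23}, which locks those values in; drop them from Bob, Hank, Erin.
So 29 goes to Bob.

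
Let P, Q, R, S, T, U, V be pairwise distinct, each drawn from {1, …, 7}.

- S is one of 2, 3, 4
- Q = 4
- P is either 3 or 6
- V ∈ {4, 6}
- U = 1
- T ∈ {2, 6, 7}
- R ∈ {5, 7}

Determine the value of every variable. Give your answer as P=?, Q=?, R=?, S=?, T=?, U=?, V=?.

Q has just one choice, so Q = 4. Remove 4 from S, V.
U's domain is down to {1}, so U = 1.
V's domain is down to {6}, so V = 6. Remove 6 from P, T.
That leaves P = 3. Strike 3 from S.
S's domain is down to {2}, so S = 2. So T can't be 2.
T's domain is down to {7}, so T = 7. Strike 7 from R.
R has just one choice, so R = 5.

P=3, Q=4, R=5, S=2, T=7, U=1, V=6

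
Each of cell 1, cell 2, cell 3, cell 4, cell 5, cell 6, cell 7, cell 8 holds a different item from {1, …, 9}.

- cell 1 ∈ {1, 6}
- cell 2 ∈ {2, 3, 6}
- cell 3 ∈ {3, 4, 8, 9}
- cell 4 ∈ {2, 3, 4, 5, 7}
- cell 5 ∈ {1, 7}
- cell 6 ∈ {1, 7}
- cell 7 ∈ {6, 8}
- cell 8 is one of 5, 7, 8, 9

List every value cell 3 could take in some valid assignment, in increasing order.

cell 5 and cell 6 between them cover only {1, 7} — a naked pair. Remove those values from cell 1, cell 4, cell 8.
cell 1 must be 6 (only option left). Eliminate 6 elsewhere: cell 2, cell 7.
That leaves cell 7 = 8. Strike 8 from cell 3, cell 8.
No further eliminations apply; cell 3 can still be any of 3, 4, 9.

3, 4, 9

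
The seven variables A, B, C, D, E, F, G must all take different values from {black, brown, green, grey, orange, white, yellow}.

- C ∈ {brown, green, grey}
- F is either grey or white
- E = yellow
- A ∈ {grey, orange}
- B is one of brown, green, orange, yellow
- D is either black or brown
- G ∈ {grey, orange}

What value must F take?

white

E must be yellow (only option left). Eliminate yellow elsewhere: B.
The 6 still-open variables draw from only 6 values {black, brown, green, grey, orange, white}, so each is used; only D can be black, hence D = black.
The 5 still-open variables draw from only 5 values {brown, green, grey, orange, white}, so each is used; only F can be white, hence F = white.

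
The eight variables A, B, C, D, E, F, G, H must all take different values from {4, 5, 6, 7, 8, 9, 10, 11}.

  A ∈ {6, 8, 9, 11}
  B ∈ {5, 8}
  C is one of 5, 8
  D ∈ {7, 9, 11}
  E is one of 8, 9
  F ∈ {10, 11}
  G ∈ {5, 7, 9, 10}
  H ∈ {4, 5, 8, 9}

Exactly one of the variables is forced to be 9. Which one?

The 8 variables together cover exactly {4, 5, 6, 7, 8, 9, 10, 11} — 8 values for 8 variables — and 4 appears only in H's list, so H = 4.
Among the 7 still-open variables, 6 fits only A (and all 7 values in {5, 6, 7, 8, 9, 10, 11} must be used), so A = 6.
B and C between them cover only {5, 8} — a naked pair. Remove those values from E, G.
So 9 goes to E.

E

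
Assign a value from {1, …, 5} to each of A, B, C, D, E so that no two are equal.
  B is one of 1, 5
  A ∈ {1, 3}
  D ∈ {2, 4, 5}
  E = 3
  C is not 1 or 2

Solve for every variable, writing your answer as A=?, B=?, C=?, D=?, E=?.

A=1, B=5, C=4, D=2, E=3

E must be 3 (only option left). Eliminate 3 elsewhere: A, C.
A must be 1 (only option left). Strike 1 from B.
That leaves B = 5. Eliminate 5 elsewhere: C, D.
C has just one choice, so C = 4. So D can't be 4.
D has just one choice, so D = 2.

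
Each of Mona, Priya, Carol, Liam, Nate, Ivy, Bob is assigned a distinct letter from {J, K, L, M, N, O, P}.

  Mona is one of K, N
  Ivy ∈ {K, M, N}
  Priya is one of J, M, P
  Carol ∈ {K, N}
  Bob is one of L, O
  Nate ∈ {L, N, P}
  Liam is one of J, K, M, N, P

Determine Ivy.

Among the 7 variables, O fits only Bob (and all 7 values in {J, K, L, M, N, O, P} must be used), so Bob = O.
The 6 still-open variables draw from only 6 values {J, K, L, M, N, P}, so each is used; only Nate can be L, hence Nate = L.
Mona and Carol between them cover only {K, N} — a naked pair. Remove those values from Liam, Ivy.
So Ivy = M.

M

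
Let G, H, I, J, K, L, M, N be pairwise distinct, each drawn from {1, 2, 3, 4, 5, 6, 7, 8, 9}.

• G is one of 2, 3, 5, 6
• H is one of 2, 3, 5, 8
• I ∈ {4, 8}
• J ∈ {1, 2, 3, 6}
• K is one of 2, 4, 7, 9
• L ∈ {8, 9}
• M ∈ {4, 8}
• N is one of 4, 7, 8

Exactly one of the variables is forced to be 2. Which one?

I and M share exactly the 2 values {4, 8}; by pigeonhole those values go to them, so strike 4, 8 from H, K, L, N.
L's domain is down to {9}, so L = 9. Eliminate 9 elsewhere: K.
N must be 7 (only option left). Strike 7 from K.
So 2 goes to K.

K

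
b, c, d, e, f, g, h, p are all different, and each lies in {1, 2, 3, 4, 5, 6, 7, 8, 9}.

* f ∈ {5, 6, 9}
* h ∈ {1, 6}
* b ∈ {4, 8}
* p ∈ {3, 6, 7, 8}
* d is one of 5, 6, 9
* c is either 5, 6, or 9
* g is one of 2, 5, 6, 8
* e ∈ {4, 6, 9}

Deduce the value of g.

2

The 3 variables c, d, f are confined to {5, 6, 9}, which locks those values in; drop them from e, g, h, p.
e must be 4 (only option left). So b can't be 4.
That leaves h = 1.
b has just one choice, so b = 8. So g, p can't be 8.
So g = 2.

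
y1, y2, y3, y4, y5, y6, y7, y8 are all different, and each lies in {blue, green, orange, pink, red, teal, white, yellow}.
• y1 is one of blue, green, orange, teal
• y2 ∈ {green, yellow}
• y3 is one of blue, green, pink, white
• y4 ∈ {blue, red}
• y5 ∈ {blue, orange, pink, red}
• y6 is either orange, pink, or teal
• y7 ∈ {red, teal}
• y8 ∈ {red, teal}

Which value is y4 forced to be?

Among the 8 variables, white fits only y3 (and all 8 values in {blue, green, orange, pink, red, teal, white, yellow} must be used), so y3 = white.
Among the 7 still-open variables, yellow fits only y2 (and all 7 values in {blue, green, orange, pink, red, teal, yellow} must be used), so y2 = yellow.
The 6 still-open variables draw from only 6 values {blue, green, orange, pink, red, teal}, so each is used; only y1 can be green, hence y1 = green.
y7 and y8 share exactly the 2 values {red, teal}; by pigeonhole those values go to them, so strike red, teal from y4, y5, y6.
So y4 = blue.

blue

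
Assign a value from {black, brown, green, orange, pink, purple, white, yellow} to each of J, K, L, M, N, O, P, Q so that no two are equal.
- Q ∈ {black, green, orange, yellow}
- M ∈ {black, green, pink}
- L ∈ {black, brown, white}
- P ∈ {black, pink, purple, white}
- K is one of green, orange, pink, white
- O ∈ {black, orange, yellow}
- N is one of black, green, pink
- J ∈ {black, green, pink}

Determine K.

The 8 variables draw from only 8 values {black, brown, green, orange, pink, purple, white, yellow}, so each is used; only L can be brown, hence L = brown.
The 7 still-open variables draw from only 7 values {black, green, orange, pink, purple, white, yellow}, so each is used; only P can be purple, hence P = purple.
The 6 still-open variables draw from only 6 values {black, green, orange, pink, white, yellow}, so each is used; only K can be white, hence K = white.

white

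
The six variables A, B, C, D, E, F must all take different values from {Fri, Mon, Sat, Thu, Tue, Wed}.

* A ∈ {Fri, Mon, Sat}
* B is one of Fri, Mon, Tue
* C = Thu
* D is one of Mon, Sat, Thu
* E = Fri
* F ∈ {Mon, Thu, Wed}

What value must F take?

Wed

C has just one choice, so C = Thu. So D, F can't be Thu.
That leaves E = Fri. So A, B can't be Fri.
Among the 4 still-open variables, Tue fits only B (and all 4 values in {Mon, Sat, Tue, Wed} must be used), so B = Tue.
The 3 still-open variables draw from only 3 values {Mon, Sat, Wed}, so each is used; only F can be Wed, hence F = Wed.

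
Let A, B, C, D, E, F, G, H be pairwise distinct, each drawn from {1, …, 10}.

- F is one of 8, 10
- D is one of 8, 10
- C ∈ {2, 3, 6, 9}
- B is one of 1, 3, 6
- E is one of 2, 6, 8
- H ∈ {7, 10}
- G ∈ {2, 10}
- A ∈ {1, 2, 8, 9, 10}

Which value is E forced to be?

6

Among the 8 variables, 7 fits only H (and all 8 values in {1, 2, 3, 6, 7, 8, 9, 10} must be used), so H = 7.
D and F share exactly the 2 values {8, 10}; by pigeonhole those values go to them, so strike 8, 10 from A, E, G.
G's domain is down to {2}, so G = 2. Remove 2 from A, C, E.
So E = 6.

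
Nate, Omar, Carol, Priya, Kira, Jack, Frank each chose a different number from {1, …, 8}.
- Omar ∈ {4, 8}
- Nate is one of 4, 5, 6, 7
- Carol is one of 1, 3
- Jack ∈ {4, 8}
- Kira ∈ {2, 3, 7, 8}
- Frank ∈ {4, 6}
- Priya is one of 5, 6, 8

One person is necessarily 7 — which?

Nate

Omar and Jack share exactly the 2 values {4, 8}; by pigeonhole those values go to them, so strike 4, 8 from Nate, Priya, Kira, Frank.
Frank has just one choice, so Frank = 6. Eliminate 6 elsewhere: Nate, Priya.
Priya's domain is down to {5}, so Priya = 5. Eliminate 5 elsewhere: Nate.
So 7 goes to Nate.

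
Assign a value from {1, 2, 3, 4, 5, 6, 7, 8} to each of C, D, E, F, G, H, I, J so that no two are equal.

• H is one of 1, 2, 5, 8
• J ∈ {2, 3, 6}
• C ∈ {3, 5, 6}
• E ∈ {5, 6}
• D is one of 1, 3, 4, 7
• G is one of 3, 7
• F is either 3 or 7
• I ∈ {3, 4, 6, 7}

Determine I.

Among the 8 variables, 8 fits only H (and all 8 values in {1, 2, 3, 4, 5, 6, 7, 8} must be used), so H = 8.
Among the 7 still-open variables, 1 fits only D (and all 7 values in {1, 2, 3, 4, 5, 6, 7} must be used), so D = 1.
Among the 6 still-open variables, 2 fits only J (and all 6 values in {2, 3, 4, 5, 6, 7} must be used), so J = 2.
The 5 still-open variables draw from only 5 values {3, 4, 5, 6, 7}, so each is used; only I can be 4, hence I = 4.

4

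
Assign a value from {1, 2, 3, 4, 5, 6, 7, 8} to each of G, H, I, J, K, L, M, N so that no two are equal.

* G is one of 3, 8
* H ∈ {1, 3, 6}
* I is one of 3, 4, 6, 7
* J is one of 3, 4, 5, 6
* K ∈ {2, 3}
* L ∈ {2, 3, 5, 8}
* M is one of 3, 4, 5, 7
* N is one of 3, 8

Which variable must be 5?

L

Among the 8 variables, 1 fits only H (and all 8 values in {1, 2, 3, 4, 5, 6, 7, 8} must be used), so H = 1.
The 2 variables G and N are confined to {3, 8}, which locks those values in; drop them from I, J, K, L, M.
K's domain is down to {2}, so K = 2. Eliminate 2 elsewhere: L.
So 5 goes to L.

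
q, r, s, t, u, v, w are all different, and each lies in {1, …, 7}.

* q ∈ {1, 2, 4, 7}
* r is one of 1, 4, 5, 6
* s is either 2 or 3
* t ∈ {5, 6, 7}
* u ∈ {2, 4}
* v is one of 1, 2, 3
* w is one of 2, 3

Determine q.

7

The 2 variables s and w are confined to {2, 3}, which locks those values in; drop them from q, u, v.
u's domain is down to {4}, so u = 4. Strike 4 from q, r.
v's domain is down to {1}, so v = 1. Eliminate 1 elsewhere: q, r.
So q = 7.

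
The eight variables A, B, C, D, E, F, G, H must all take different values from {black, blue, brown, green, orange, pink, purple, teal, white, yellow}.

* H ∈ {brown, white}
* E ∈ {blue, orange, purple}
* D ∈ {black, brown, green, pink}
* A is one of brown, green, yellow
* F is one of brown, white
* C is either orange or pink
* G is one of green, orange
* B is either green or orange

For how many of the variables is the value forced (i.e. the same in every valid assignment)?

B and G share exactly the 2 values {green, orange}; by pigeonhole those values go to them, so strike green, orange from A, C, D, E.
C's domain is down to {pink}, so C = pink. So D can't be pink.
F and H share exactly the 2 values {brown, white}; by pigeonhole those values go to them, so strike brown, white from A, D.
A's domain is down to {yellow}, so A = yellow.
D's domain is down to {black}, so D = black.
Determined: A=yellow, C=pink, D=black. The other variables each still have more than one consistent value. That makes 3.

3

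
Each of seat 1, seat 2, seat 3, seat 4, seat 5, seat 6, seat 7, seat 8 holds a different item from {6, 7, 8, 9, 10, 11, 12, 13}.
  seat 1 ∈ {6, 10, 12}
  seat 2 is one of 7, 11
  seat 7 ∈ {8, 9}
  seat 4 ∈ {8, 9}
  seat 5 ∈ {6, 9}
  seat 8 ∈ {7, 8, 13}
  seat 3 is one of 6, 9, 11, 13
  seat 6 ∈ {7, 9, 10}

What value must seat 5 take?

The 8 variables together cover exactly {6, 7, 8, 9, 10, 11, 12, 13} — 8 values for 8 variables — and 12 appears only in seat 1's list, so seat 1 = 12.
Among the 7 still-open variables, 10 fits only seat 6 (and all 7 values in {6, 7, 8, 9, 10, 11, 13} must be used), so seat 6 = 10.
The 2 variables seat 4 and seat 7 are confined to {8, 9}, which locks those values in; drop them from seat 3, seat 5, seat 8.
So seat 5 = 6.

6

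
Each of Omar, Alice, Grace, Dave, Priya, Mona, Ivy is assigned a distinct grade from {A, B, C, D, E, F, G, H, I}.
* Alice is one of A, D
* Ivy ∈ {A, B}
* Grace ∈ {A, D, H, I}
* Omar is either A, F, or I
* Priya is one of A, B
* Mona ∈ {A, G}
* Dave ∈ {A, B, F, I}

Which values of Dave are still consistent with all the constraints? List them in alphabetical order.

F, I

The 7 variables draw from only 7 values {A, B, D, F, G, H, I}, so each is used; only Mona can be G, hence Mona = G.
The 6 still-open variables draw from only 6 values {A, B, D, F, H, I}, so each is used; only Grace can be H, hence Grace = H.
The 5 still-open variables draw from only 5 values {A, B, D, F, I}, so each is used; only Alice can be D, hence Alice = D.
Priya and Ivy between them cover only {A, B} — a naked pair. Remove those values from Omar, Dave.
No further eliminations apply; Dave can still be any of F, I.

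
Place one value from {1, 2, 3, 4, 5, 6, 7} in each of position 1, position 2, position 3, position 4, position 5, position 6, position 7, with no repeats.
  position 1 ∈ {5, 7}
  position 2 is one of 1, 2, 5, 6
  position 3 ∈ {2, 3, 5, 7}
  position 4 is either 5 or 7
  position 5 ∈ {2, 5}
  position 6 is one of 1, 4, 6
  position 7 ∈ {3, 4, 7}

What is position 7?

4

The 2 variables position 1 and position 4 are confined to {5, 7}, which locks those values in; drop them from position 2, position 3, position 5, position 7.
position 5 must be 2 (only option left). Eliminate 2 elsewhere: position 2, position 3.
position 3 has just one choice, so position 3 = 3. Eliminate 3 elsewhere: position 7.
So position 7 = 4.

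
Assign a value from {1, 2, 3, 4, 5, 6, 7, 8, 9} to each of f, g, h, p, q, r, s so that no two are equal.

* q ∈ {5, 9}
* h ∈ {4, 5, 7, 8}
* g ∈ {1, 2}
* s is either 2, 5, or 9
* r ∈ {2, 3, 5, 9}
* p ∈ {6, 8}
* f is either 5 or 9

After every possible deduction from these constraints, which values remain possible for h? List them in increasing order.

4, 7, 8

The 2 variables f and q are confined to {5, 9}, which locks those values in; drop them from h, r, s.
s's domain is down to {2}, so s = 2. So g, r can't be 2.
g must be 1 (only option left).
r's domain is down to {3}, so r = 3.
No further eliminations apply; h can still be any of 4, 7, 8.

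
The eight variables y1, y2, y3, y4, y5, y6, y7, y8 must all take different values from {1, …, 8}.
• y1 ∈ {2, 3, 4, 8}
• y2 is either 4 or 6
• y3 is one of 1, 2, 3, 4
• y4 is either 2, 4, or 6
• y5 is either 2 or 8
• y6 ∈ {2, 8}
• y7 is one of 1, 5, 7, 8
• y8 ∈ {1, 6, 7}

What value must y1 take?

3

The 8 variables together cover exactly {1, 2, 3, 4, 5, 6, 7, 8} — 8 values for 8 variables — and 5 appears only in y7's list, so y7 = 5.
Among the 7 still-open variables, 7 fits only y8 (and all 7 values in {1, 2, 3, 4, 6, 7, 8} must be used), so y8 = 7.
The 6 still-open variables together cover exactly {1, 2, 3, 4, 6, 8} — 6 values for 6 variables — and 1 appears only in y3's list, so y3 = 1.
Among the 5 still-open variables, 3 fits only y1 (and all 5 values in {2, 3, 4, 6, 8} must be used), so y1 = 3.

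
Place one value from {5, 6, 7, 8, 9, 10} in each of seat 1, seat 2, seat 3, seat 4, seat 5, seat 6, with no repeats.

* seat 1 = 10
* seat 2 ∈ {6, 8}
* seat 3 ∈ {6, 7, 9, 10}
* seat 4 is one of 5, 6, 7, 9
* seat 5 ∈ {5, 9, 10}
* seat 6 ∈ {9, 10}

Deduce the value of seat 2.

8

seat 1's domain is down to {10}, so seat 1 = 10. Strike 10 from seat 3, seat 5, seat 6.
seat 6 must be 9 (only option left). Eliminate 9 elsewhere: seat 3, seat 4, seat 5.
seat 5 has just one choice, so seat 5 = 5. So seat 4 can't be 5.
Among the 3 still-open variables, 8 fits only seat 2 (and all 3 values in {6, 7, 8} must be used), so seat 2 = 8.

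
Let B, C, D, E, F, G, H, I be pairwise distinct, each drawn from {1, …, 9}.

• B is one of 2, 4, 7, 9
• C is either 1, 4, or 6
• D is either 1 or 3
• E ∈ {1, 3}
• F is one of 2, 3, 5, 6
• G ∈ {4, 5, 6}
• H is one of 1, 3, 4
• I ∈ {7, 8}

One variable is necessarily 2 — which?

F

D and E share exactly the 2 values {1, 3}; by pigeonhole those values go to them, so strike 1, 3 from C, F, H.
H has just one choice, so H = 4. Eliminate 4 elsewhere: B, C, G.
C has just one choice, so C = 6. Remove 6 from F, G.
G's domain is down to {5}, so G = 5. Remove 5 from F.
So 2 goes to F.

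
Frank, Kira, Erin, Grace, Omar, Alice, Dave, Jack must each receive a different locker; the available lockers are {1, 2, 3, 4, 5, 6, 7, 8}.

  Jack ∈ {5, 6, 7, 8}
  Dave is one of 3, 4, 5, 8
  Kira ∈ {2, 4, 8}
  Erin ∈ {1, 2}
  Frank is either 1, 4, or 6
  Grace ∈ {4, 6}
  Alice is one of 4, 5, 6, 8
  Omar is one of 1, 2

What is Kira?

Among the 8 variables, 3 fits only Dave (and all 8 values in {1, 2, 3, 4, 5, 6, 7, 8} must be used), so Dave = 3.
Among the 7 still-open variables, 7 fits only Jack (and all 7 values in {1, 2, 4, 5, 6, 7, 8} must be used), so Jack = 7.
The 6 still-open variables together cover exactly {1, 2, 4, 5, 6, 8} — 6 values for 6 variables — and 5 appears only in Alice's list, so Alice = 5.
The 5 still-open variables together cover exactly {1, 2, 4, 6, 8} — 5 values for 5 variables — and 8 appears only in Kira's list, so Kira = 8.

8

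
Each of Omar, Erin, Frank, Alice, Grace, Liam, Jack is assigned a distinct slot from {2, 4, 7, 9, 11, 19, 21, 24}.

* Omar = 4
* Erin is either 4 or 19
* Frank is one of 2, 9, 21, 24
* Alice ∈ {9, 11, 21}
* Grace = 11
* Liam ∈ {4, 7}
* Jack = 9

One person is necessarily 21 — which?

Omar's domain is down to {4}, so Omar = 4. Strike 4 from Erin, Liam.
That leaves Erin = 19.
Grace must be 11 (only option left). So Alice can't be 11.
Liam has just one choice, so Liam = 7.
Jack's domain is down to {9}, so Jack = 9. So Frank, Alice can't be 9.
So 21 goes to Alice.

Alice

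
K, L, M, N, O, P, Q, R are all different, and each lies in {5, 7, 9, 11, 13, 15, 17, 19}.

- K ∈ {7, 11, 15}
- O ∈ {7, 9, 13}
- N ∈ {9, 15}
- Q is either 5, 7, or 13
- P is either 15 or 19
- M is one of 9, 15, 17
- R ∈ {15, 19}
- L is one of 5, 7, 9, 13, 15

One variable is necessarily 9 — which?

N

The 8 variables together cover exactly {5, 7, 9, 11, 13, 15, 17, 19} — 8 values for 8 variables — and 11 appears only in K's list, so K = 11.
The 7 still-open variables together cover exactly {5, 7, 9, 13, 15, 17, 19} — 7 values for 7 variables — and 17 appears only in M's list, so M = 17.
The 2 variables P and R are confined to {15, 19}, which locks those values in; drop them from L, N.
So 9 goes to N.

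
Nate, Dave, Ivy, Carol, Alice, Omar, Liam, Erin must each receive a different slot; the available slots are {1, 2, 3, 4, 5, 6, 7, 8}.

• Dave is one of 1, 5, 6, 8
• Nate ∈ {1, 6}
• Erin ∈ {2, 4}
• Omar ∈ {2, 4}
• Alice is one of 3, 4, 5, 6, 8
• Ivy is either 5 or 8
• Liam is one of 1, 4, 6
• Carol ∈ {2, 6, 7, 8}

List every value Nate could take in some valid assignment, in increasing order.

1, 6

The 8 variables draw from only 8 values {1, 2, 3, 4, 5, 6, 7, 8}, so each is used; only Alice can be 3, hence Alice = 3.
The 7 still-open variables together cover exactly {1, 2, 4, 5, 6, 7, 8} — 7 values for 7 variables — and 7 appears only in Carol's list, so Carol = 7.
Omar and Erin between them cover only {2, 4} — a naked pair. Remove those values from Liam.
The 2 variables Nate and Liam are confined to {1, 6}, which locks those values in; drop them from Dave.
No further eliminations apply; Nate can still be any of 1, 6.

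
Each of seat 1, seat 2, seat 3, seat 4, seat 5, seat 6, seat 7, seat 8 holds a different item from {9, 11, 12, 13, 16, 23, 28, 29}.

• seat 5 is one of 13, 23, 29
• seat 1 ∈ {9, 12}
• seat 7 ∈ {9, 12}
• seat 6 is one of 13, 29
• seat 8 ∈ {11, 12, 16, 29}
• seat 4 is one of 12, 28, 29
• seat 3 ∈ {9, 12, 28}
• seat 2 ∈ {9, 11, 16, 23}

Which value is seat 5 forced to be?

The 2 variables seat 1 and seat 7 are confined to {9, 12}, which locks those values in; drop them from seat 2, seat 3, seat 4, seat 8.
seat 3's domain is down to {28}, so seat 3 = 28. Strike 28 from seat 4.
seat 4 has just one choice, so seat 4 = 29. Eliminate 29 elsewhere: seat 5, seat 6, seat 8.
That leaves seat 6 = 13. So seat 5 can't be 13.
So seat 5 = 23.

23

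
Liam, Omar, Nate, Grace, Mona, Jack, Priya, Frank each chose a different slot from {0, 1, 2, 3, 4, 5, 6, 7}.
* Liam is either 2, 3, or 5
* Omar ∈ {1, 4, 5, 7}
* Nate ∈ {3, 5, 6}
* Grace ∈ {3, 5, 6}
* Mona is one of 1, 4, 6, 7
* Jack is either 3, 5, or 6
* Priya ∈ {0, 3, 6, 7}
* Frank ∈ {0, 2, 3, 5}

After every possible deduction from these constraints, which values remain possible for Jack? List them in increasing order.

3, 5, 6

Nate, Grace, Jack between them cover only {3, 5, 6} — a naked triple. Remove those values from Liam, Omar, Mona, Priya, Frank.
Liam has just one choice, so Liam = 2. So Frank can't be 2.
Frank has just one choice, so Frank = 0. Eliminate 0 elsewhere: Priya.
Priya must be 7 (only option left). Remove 7 from Omar, Mona.
No further eliminations apply; Jack can still be any of 3, 5, 6.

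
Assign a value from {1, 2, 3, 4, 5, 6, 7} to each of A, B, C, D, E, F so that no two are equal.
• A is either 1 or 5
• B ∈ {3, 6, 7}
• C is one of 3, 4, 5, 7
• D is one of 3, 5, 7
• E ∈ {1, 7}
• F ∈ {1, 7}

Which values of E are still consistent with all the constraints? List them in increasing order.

The 6 variables together cover exactly {1, 3, 4, 5, 6, 7} — 6 values for 6 variables — and 4 appears only in C's list, so C = 4.
Among the 5 still-open variables, 6 fits only B (and all 5 values in {1, 3, 5, 6, 7} must be used), so B = 6.
Among the 4 still-open variables, 3 fits only D (and all 4 values in {1, 3, 5, 7} must be used), so D = 3.
Among the 3 still-open variables, 5 fits only A (and all 3 values in {1, 5, 7} must be used), so A = 5.
No further eliminations apply; E can still be any of 1, 7.

1, 7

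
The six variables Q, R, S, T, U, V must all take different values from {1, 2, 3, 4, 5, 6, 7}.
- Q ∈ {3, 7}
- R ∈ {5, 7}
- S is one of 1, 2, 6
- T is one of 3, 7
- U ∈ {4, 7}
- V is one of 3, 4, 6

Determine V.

Q and T share exactly the 2 values {3, 7}; by pigeonhole those values go to them, so strike 3, 7 from R, U, V.
R must be 5 (only option left).
U has just one choice, so U = 4. Eliminate 4 elsewhere: V.
So V = 6.

6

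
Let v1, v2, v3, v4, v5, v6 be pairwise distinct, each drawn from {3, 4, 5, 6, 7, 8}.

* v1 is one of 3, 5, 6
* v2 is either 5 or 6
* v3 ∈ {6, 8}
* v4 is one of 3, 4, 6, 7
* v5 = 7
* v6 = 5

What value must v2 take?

6

v5's domain is down to {7}, so v5 = 7. Eliminate 7 elsewhere: v4.
v6's domain is down to {5}, so v6 = 5. So v1, v2 can't be 5.
So v2 = 6.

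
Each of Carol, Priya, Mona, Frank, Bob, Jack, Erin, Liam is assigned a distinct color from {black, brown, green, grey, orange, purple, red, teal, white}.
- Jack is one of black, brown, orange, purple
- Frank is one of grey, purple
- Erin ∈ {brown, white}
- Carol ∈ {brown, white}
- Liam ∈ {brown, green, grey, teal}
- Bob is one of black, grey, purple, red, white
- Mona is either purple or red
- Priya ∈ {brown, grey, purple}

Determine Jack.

orange

The 2 variables Carol and Erin are confined to {brown, white}, which locks those values in; drop them from Priya, Bob, Jack, Liam.
The 2 variables Priya and Frank are confined to {grey, purple}, which locks those values in; drop them from Mona, Bob, Jack, Liam.
Mona has just one choice, so Mona = red. So Bob can't be red.
Bob must be black (only option left). Eliminate black elsewhere: Jack.
So Jack = orange.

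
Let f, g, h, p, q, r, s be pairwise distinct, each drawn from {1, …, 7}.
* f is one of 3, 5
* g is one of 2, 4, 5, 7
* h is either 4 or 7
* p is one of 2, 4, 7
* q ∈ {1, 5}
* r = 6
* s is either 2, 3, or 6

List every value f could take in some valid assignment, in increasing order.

3, 5

r has just one choice, so r = 6. Eliminate 6 elsewhere: s.
The 6 still-open variables draw from only 6 values {1, 2, 3, 4, 5, 7}, so each is used; only q can be 1, hence q = 1.
No further eliminations apply; f can still be any of 3, 5.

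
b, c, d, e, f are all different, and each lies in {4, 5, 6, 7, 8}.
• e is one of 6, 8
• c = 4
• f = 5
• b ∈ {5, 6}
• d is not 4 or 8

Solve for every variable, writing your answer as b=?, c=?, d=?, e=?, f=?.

b=6, c=4, d=7, e=8, f=5

c must be 4 (only option left).
f must be 5 (only option left). Eliminate 5 elsewhere: b, d.
That leaves b = 6. So d, e can't be 6.
d must be 7 (only option left).
That leaves e = 8.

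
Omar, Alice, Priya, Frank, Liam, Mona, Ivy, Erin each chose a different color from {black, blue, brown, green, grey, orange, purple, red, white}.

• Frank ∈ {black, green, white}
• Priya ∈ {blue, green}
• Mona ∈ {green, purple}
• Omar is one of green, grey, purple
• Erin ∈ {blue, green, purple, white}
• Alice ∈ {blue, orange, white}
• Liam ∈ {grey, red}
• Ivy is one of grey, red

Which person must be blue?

Among the 8 variables, black fits only Frank (and all 8 values in {black, blue, green, grey, orange, purple, red, white} must be used), so Frank = black.
Among the 7 still-open variables, orange fits only Alice (and all 7 values in {blue, green, grey, orange, purple, red, white} must be used), so Alice = orange.
The 6 still-open variables together cover exactly {blue, green, grey, purple, red, white} — 6 values for 6 variables — and white appears only in Erin's list, so Erin = white.
The 5 still-open variables draw from only 5 values {blue, green, grey, purple, red}, so each is used; only Priya can be blue, hence Priya = blue.

Priya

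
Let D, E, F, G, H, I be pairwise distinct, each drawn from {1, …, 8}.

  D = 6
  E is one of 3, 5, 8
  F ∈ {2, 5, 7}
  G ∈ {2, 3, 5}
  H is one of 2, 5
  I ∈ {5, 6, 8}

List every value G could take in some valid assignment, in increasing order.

2, 3, 5

D has just one choice, so D = 6. So I can't be 6.
The 5 still-open variables together cover exactly {2, 3, 5, 7, 8} — 5 values for 5 variables — and 7 appears only in F's list, so F = 7.
No further eliminations apply; G can still be any of 2, 3, 5.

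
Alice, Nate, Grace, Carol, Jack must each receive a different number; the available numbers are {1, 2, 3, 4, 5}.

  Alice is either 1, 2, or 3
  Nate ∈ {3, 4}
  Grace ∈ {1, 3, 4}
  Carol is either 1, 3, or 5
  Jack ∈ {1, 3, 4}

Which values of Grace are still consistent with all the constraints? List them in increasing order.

The 5 variables together cover exactly {1, 2, 3, 4, 5} — 5 values for 5 variables — and 2 appears only in Alice's list, so Alice = 2.
Among the 4 still-open variables, 5 fits only Carol (and all 4 values in {1, 3, 4, 5} must be used), so Carol = 5.
No further eliminations apply; Grace can still be any of 1, 3, 4.

1, 3, 4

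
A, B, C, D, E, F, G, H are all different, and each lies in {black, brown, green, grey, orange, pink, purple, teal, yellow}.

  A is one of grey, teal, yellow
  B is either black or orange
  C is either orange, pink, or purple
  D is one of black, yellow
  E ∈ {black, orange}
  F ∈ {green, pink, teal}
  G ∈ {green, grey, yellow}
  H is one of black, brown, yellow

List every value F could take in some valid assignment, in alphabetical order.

The 2 variables B and E are confined to {black, orange}, which locks those values in; drop them from C, D, H.
D's domain is down to {yellow}, so D = yellow. Remove yellow from A, G, H.
H must be brown (only option left).
No further eliminations apply; F can still be any of green, pink, teal.

green, pink, teal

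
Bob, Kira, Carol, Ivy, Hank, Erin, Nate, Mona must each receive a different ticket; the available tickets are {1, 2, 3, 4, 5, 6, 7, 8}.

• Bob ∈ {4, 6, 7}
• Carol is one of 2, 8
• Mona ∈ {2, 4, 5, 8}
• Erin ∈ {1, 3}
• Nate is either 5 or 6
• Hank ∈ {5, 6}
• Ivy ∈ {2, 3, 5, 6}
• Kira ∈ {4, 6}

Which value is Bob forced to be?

Among the 8 variables, 1 fits only Erin (and all 8 values in {1, 2, 3, 4, 5, 6, 7, 8} must be used), so Erin = 1.
Among the 7 still-open variables, 3 fits only Ivy (and all 7 values in {2, 3, 4, 5, 6, 7, 8} must be used), so Ivy = 3.
Among the 6 still-open variables, 7 fits only Bob (and all 6 values in {2, 4, 5, 6, 7, 8} must be used), so Bob = 7.

7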